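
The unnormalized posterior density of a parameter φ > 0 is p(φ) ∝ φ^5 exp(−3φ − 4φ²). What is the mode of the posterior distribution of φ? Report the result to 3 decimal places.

φ̂_MAP = 0.625

ℓ'(φ) = 5/φ − 3 − 8φ. Setting this to zero and multiplying by φ: 8φ² + 3φ − 5 = 0.
φ = (−3 + √(3² + 4·8·5)) / (2·8) = (−3 + √169) / 16 = (−3 + 13)/16 = 5/8.
ℓ''(φ) = −5/φ² − 8 < 0, confirming a maximum.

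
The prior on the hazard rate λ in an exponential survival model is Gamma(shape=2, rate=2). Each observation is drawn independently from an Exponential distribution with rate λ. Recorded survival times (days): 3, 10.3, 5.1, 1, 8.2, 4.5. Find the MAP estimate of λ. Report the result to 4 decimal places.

λ̂_MAP = 0.2053

The Exponential(rate=λ) likelihood is ∝ λ^n e^(−λΣtᵢ). Here n = 6 and Σtᵢ = 3 + 10.3 + 5.1 + 1 + 8.2 + 4.5 = 32.1.
Posterior ∝ λe^(−2λ) · λ^6e^(−32.1λ) = λ^7e^(−34.1λ), i.e. Gamma(8, 34.1).
Mode = (a−1)/b = 7/34.1 ≈ 0.2053.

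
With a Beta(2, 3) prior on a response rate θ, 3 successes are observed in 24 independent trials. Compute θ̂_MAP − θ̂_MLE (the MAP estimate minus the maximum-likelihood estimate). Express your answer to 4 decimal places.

MAP − MLE = 0.0231

Posterior is Beta(5, 24); MAP = (5−1)/(29−2) = 4/27 ≈ 0.14815.
MLE ignores the prior: θ̂_MLE = k/n = 3/24 ≈ 0.12500.
Difference = 4/27 − 3/24 = 5/216 ≈ 0.0231.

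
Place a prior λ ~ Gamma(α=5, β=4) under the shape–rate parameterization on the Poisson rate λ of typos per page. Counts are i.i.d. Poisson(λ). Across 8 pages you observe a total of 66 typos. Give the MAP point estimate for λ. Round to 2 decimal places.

Σxᵢ = 66, n = 8.
Posterior ∝ λ^4e^(−4λ) · λ^66e^(−8λ) = λ^70e^(−12λ), i.e. Gamma(shape=71, rate=12).
The mode of a Gamma(a, b) with a ≥ 1 (shape–rate) is (a−1)/b = 70/12 ≈ 5.83.

λ̂_MAP = 5.83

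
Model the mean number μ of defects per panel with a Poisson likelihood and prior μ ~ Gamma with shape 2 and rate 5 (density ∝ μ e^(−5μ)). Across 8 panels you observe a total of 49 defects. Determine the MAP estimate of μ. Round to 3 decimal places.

Σxᵢ = 49, n = 8.
Posterior ∝ μe^(−5μ) · μ^49e^(−8μ) = μ^50e^(−13μ), i.e. Gamma(shape=51, rate=13).
The mode of a Gamma(a, b) with a ≥ 1 (shape–rate) is (a−1)/b = 50/13 ≈ 3.846.

μ̂_MAP = 3.846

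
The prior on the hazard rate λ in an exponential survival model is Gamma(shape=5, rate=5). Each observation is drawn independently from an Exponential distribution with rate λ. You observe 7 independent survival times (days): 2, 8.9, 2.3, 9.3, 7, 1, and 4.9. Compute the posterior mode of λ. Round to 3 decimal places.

λ̂_MAP = 0.272

The Exponential(rate=λ) likelihood is ∝ λ^n e^(−λΣtᵢ). Here n = 7 and Σtᵢ = 2 + 8.9 + 2.3 + 9.3 + 7 + 1 + 4.9 = 35.4.
Posterior ∝ λ^4e^(−5λ) · λ^7e^(−35.4λ) = λ^11e^(−40.4λ), i.e. Gamma(12, 40.4).
Mode = (a−1)/b = 11/40.4 ≈ 0.272.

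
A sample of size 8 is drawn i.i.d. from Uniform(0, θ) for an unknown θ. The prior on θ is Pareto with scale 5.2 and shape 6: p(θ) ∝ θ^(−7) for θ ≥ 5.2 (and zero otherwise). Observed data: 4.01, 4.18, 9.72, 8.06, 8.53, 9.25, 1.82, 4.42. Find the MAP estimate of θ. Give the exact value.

The Uniform(0, θ) likelihood is θ^(−n) for θ ≥ max(xᵢ), zero otherwise. Here max(xᵢ) = 9.72.
Posterior ∝ θ^(−7) · θ^(−8) = θ^(−15) on θ ≥ max(5.2, 9.72) = 9.72.
This density is strictly decreasing in θ, so the posterior mode lies at the lower boundary of the support.

θ̂_MAP = 9.72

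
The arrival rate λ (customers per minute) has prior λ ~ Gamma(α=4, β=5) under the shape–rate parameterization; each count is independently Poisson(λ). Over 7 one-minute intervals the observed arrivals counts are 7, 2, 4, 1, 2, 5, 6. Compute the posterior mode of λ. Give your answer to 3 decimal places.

λ̂_MAP = 2.500

Σxᵢ = 7+2+4+1+2+5+6 = 27, with n = 7.
Posterior ∝ λ^3e^(−5λ) · λ^27e^(−7λ) = λ^30e^(−12λ), i.e. Gamma(shape=31, rate=12).
The mode of a Gamma(a, b) with a ≥ 1 (shape–rate) is (a−1)/b = 30/12 ≈ 2.500.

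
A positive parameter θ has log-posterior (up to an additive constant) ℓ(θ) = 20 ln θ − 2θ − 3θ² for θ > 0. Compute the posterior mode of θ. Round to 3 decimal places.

θ̂_MAP = 1.667

ℓ'(θ) = 20/θ − 2 − 6θ. Setting this to zero and multiplying by θ: 6θ² + 2θ − 20 = 0.
θ = (−2 + √(2² + 4·6·20)) / (2·6) = (−2 + √484) / 12 = (−2 + 22)/12 = 5/3.
ℓ''(θ) = −20/θ² − 6 < 0, confirming a maximum.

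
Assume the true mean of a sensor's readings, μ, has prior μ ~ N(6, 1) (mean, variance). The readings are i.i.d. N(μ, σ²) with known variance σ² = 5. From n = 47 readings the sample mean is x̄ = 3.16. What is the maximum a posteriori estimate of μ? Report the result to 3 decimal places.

μ̂_MAP = 3.433

n = 47, x̄ = 3.16.
For a Normal prior and Normal likelihood with known variance, the posterior is Normal; its mode equals its mean, the precision-weighted average.
Prior precision 1/σ₀² = 1/1 = 1; data precision n/σ² = 47/5 = 9.4.
μ̂ = (1·6 + 9.4·3.16) / (1 + 9.4) = 35.704/10.4 = 4463/1300 ≈ 3.433.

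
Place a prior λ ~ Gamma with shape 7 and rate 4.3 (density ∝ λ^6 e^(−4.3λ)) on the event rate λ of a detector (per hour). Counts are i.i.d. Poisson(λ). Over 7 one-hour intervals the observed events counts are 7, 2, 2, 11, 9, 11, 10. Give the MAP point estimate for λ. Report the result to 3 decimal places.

Σxᵢ = 7+2+2+11+9+11+10 = 52, with n = 7.
Posterior ∝ λ^6e^(−4.3λ) · λ^52e^(−7λ) = λ^58e^(−11.3λ), i.e. Gamma(shape=59, rate=11.3).
The mode of a Gamma(a, b) with a ≥ 1 (shape–rate) is (a−1)/b = 58/11.3 ≈ 5.133.

λ̂_MAP = 5.133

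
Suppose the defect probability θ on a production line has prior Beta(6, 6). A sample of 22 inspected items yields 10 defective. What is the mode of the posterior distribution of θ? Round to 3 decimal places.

Prior: Beta(6, 6).
Data: 10 successes in 22 trials. The binomial likelihood contributes θ^10(1−θ)^12, so the posterior is Beta(6+10, 6+12) = Beta(16, 18).
For Beta(a, b) with a, b > 1 the mode is (a−1)/(a+b−2) = 15/32 ≈ 0.469.

θ̂_MAP = 0.469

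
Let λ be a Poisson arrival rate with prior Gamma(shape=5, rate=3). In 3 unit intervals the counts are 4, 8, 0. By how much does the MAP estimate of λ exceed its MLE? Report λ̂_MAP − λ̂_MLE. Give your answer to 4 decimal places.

Σxᵢ = 12. Posterior is Gamma(17, 6); MAP = (17−1)/6 = 16/6 ≈ 2.66667.
MLE = x̄ = 12/3 ≈ 4.00000.
Difference = 16/6 − 12/3 = -4/3 ≈ -1.3333.

MAP − MLE = -1.3333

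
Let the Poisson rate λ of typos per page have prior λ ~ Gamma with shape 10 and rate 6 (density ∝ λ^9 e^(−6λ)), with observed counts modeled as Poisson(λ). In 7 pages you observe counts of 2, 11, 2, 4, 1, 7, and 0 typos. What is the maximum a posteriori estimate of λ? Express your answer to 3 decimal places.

Σxᵢ = 2+11+2+4+1+7+0 = 27, with n = 7.
Posterior ∝ λ^9e^(−6λ) · λ^27e^(−7λ) = λ^36e^(−13λ), i.e. Gamma(shape=37, rate=13).
The mode of a Gamma(a, b) with a ≥ 1 (shape–rate) is (a−1)/b = 36/13 ≈ 2.769.

λ̂_MAP = 2.769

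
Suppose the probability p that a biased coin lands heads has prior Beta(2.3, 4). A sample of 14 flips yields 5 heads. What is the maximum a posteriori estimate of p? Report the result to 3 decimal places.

p̂_MAP = 0.344

Prior: Beta(2.3, 4).
Data: 5 successes in 14 trials. The binomial likelihood contributes p^5(1−p)^9, so the posterior is Beta(2.3+5, 4+9) = Beta(7.3, 13).
For Beta(a, b) with a, b > 1 the mode is (a−1)/(a+b−2) = 6.3/18.3 ≈ 0.344.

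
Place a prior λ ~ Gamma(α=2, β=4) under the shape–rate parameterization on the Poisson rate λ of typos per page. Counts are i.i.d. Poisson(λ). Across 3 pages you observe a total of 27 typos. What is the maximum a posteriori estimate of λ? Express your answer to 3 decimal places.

λ̂_MAP = 4.000

Σxᵢ = 27, n = 3.
Posterior ∝ λe^(−4λ) · λ^27e^(−3λ) = λ^28e^(−7λ), i.e. Gamma(shape=29, rate=7).
The mode of a Gamma(a, b) with a ≥ 1 (shape–rate) is (a−1)/b = 28/7 ≈ 4.000.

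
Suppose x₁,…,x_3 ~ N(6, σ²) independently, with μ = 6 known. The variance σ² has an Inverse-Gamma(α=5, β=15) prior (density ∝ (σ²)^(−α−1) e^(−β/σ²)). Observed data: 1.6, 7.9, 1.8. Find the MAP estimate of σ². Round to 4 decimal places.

σ̂²_MAP = 4.7073

Sum of squared deviations about the known mean: SS = (1.6−6)² + (7.9−6)² + (1.8−6)² = 40.61.
The Normal likelihood contributes (σ²)^(−n/2) exp(−SS/(2σ²)), so the posterior is Inverse-Gamma(α + n/2, β + SS/2) = Inverse-Gamma(6.5, 35.305).
The mode of Inverse-Gamma(a, b) is b/(a+1) = 35.305/7.5 ≈ 4.7073.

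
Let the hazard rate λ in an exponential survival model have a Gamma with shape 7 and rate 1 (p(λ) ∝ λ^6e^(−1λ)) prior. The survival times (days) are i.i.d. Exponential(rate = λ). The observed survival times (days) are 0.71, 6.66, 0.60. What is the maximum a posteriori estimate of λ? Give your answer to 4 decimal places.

λ̂_MAP = 1.0033

The Exponential(rate=λ) likelihood is ∝ λ^n e^(−λΣtᵢ). Here n = 3 and Σtᵢ = 0.71 + 6.66 + 0.60 = 7.97.
Posterior ∝ λ^6e^(−1λ) · λ^3e^(−7.97λ) = λ^9e^(−8.97λ), i.e. Gamma(10, 8.97).
Mode = (a−1)/b = 9/8.97 ≈ 1.0033.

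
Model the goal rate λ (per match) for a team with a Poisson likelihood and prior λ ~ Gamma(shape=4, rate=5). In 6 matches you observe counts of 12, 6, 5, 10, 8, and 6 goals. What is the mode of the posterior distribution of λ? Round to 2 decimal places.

λ̂_MAP = 4.55

Σxᵢ = 12+6+5+10+8+6 = 47, with n = 6.
Posterior ∝ λ^3e^(−5λ) · λ^47e^(−6λ) = λ^50e^(−11λ), i.e. Gamma(shape=51, rate=11).
The mode of a Gamma(a, b) with a ≥ 1 (shape–rate) is (a−1)/b = 50/11 ≈ 4.55.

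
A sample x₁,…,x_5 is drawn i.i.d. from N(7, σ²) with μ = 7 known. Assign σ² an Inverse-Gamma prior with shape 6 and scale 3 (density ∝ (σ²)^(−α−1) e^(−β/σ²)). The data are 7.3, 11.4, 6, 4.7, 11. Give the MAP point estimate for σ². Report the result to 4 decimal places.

Sum of squared deviations about the known mean: SS = (7.3−7)² + (11.4−7)² + (6−7)² + (4.7−7)² + (11−7)² = 41.74.
The Normal likelihood contributes (σ²)^(−n/2) exp(−SS/(2σ²)), so the posterior is Inverse-Gamma(α + n/2, β + SS/2) = Inverse-Gamma(8.5, 23.87).
The mode of Inverse-Gamma(a, b) is b/(a+1) = 23.87/9.5 ≈ 2.5126.

σ̂²_MAP = 2.5126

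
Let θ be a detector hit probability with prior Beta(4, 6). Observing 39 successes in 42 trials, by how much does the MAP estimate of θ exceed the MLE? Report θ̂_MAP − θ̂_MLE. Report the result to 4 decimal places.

Posterior is Beta(43, 9); MAP = (43−1)/(52−2) = 42/50 ≈ 0.84000.
MLE ignores the prior: θ̂_MLE = k/n = 39/42 ≈ 0.92857.
Difference = 42/50 − 39/42 = -31/350 ≈ -0.0886.

MAP − MLE = -0.0886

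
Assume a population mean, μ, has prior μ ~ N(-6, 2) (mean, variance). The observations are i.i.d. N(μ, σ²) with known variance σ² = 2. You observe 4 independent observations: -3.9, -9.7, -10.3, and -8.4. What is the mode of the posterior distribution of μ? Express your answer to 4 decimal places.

μ̂_MAP = -7.6600

n = 4; x̄ = ((-3.9) + (-9.7) + (-10.3) + (-8.4))/4 = -32.3/4 = -8.075.
For a Normal prior and Normal likelihood with known variance, the posterior is Normal; its mode equals its mean, the precision-weighted average.
Prior precision 1/σ₀² = 1/2 = 0.5; data precision n/σ² = 4/2 = 2.
μ̂ = (0.5·(-6) + 2·(-8.075)) / (0.5 + 2) = (-19.15)/2.5 = -7.6600.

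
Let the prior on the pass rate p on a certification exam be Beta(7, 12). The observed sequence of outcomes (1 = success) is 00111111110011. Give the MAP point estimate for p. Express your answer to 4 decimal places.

p̂_MAP = 0.5161

Prior: Beta(7, 12).
Data: 10 successes in 14 trials (from the sequence). The binomial likelihood contributes p^10(1−p)^4, so the posterior is Beta(7+10, 12+4) = Beta(17, 16).
For Beta(a, b) with a, b > 1 the mode is (a−1)/(a+b−2) = 16/31 ≈ 0.5161.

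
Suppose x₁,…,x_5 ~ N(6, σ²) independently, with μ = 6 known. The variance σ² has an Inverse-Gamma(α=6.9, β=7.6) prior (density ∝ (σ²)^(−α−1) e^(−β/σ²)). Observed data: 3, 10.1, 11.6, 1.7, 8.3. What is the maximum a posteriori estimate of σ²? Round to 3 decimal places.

σ̂²_MAP = 4.623

Sum of squared deviations about the known mean: SS = (3−6)² + (10.1−6)² + (11.6−6)² + (1.7−6)² + (8.3−6)² = 80.95.
The Normal likelihood contributes (σ²)^(−n/2) exp(−SS/(2σ²)), so the posterior is Inverse-Gamma(α + n/2, β + SS/2) = Inverse-Gamma(9.4, 48.075).
The mode of Inverse-Gamma(a, b) is b/(a+1) = 48.075/10.4 ≈ 4.623.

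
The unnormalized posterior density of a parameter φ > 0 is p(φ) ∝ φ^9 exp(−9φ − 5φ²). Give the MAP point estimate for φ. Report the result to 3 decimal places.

φ̂_MAP = 0.600

ℓ'(φ) = 9/φ − 9 − 10φ. Setting this to zero and multiplying by φ: 10φ² + 9φ − 9 = 0.
φ = (−9 + √(9² + 4·10·9)) / (2·10) = (−9 + √441) / 20 = (−9 + 21)/20 = 3/5.
ℓ''(φ) = −9/φ² − 10 < 0, confirming a maximum.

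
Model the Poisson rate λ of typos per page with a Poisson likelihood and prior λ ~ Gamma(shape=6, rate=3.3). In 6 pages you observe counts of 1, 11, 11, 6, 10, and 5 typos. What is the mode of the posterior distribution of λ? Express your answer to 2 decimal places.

λ̂_MAP = 5.27

Σxᵢ = 1+11+11+6+10+5 = 44, with n = 6.
Posterior ∝ λ^5e^(−3.3λ) · λ^44e^(−6λ) = λ^49e^(−9.3λ), i.e. Gamma(shape=50, rate=9.3).
The mode of a Gamma(a, b) with a ≥ 1 (shape–rate) is (a−1)/b = 49/9.3 ≈ 5.27.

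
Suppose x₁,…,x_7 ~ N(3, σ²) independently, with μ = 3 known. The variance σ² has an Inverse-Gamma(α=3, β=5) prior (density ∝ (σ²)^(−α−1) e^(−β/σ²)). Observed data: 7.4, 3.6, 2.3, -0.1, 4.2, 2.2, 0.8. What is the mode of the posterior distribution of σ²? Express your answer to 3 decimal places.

Sum of squared deviations about the known mean: SS = (7.4−3)² + (3.6−3)² + (2.3−3)² + (-0.1−3)² + (4.2−3)² + (2.2−3)² + (0.8−3)² = 36.74.
The Normal likelihood contributes (σ²)^(−n/2) exp(−SS/(2σ²)), so the posterior is Inverse-Gamma(α + n/2, β + SS/2) = Inverse-Gamma(6.5, 23.37).
The mode of Inverse-Gamma(a, b) is b/(a+1) = 23.37/7.5 ≈ 3.116.

σ̂²_MAP = 3.116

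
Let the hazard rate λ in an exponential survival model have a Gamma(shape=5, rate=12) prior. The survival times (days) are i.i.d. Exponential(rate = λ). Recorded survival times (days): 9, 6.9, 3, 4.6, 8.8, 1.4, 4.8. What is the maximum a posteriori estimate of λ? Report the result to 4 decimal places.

λ̂_MAP = 0.2178

The Exponential(rate=λ) likelihood is ∝ λ^n e^(−λΣtᵢ). Here n = 7 and Σtᵢ = 9 + 6.9 + 3 + 4.6 + 8.8 + 1.4 + 4.8 = 38.5.
Posterior ∝ λ^4e^(−12λ) · λ^7e^(−38.5λ) = λ^11e^(−50.5λ), i.e. Gamma(12, 50.5).
Mode = (a−1)/b = 11/50.5 ≈ 0.2178.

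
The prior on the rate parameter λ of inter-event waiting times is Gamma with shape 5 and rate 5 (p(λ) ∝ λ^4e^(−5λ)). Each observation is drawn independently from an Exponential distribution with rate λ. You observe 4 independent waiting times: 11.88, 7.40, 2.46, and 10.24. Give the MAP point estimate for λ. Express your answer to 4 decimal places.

The Exponential(rate=λ) likelihood is ∝ λ^n e^(−λΣtᵢ). Here n = 4 and Σtᵢ = 11.88 + 7.40 + 2.46 + 10.24 = 31.98.
Posterior ∝ λ^4e^(−5λ) · λ^4e^(−31.98λ) = λ^8e^(−36.98λ), i.e. Gamma(9, 36.98).
Mode = (a−1)/b = 8/36.98 ≈ 0.2163.

λ̂_MAP = 0.2163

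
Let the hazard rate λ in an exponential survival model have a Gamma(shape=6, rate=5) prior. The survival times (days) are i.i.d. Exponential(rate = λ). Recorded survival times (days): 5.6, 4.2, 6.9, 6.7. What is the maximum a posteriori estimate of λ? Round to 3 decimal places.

The Exponential(rate=λ) likelihood is ∝ λ^n e^(−λΣtᵢ). Here n = 4 and Σtᵢ = 5.6 + 4.2 + 6.9 + 6.7 = 23.4.
Posterior ∝ λ^5e^(−5λ) · λ^4e^(−23.4λ) = λ^9e^(−28.4λ), i.e. Gamma(10, 28.4).
Mode = (a−1)/b = 9/28.4 ≈ 0.317.

λ̂_MAP = 0.317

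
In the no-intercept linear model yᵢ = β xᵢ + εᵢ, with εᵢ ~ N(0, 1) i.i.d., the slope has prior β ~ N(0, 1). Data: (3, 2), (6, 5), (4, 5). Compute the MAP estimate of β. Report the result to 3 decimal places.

β̂_MAP = 0.903

log p(β | y) = −Σ(yᵢ − βxᵢ)²/(2·1) − β²/(2·1) + const.
Setting the derivative to zero: Σxᵢ(yᵢ − βxᵢ)/1 − β/1 = 0, so β = Σxᵢyᵢ / (Σxᵢ² + σ²/τ²).
Σxᵢyᵢ = 3·2 + 6·5 + 4·5 = 56; Σxᵢ² = 61; σ²/τ² = 1.
β̂_MAP = 56 / (61 + 1) = 56/62 ≈ 0.903.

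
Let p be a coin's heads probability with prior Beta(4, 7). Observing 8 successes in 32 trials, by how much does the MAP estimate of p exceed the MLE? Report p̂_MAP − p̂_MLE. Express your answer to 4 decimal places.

Posterior is Beta(12, 31); MAP = (12−1)/(43−2) = 11/41 ≈ 0.26829.
MLE ignores the prior: p̂_MLE = k/n = 8/32 ≈ 0.25000.
Difference = 11/41 − 8/32 = 3/164 ≈ 0.0183.

MAP − MLE = 0.0183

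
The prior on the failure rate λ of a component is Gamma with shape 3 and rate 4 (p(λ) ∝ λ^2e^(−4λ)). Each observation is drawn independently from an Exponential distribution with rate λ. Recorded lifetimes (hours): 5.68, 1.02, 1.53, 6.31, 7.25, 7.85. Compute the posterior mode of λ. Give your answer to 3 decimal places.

λ̂_MAP = 0.238

The Exponential(rate=λ) likelihood is ∝ λ^n e^(−λΣtᵢ). Here n = 6 and Σtᵢ = 5.68 + 1.02 + 1.53 + 6.31 + 7.25 + 7.85 = 29.64.
Posterior ∝ λ^2e^(−4λ) · λ^6e^(−29.64λ) = λ^8e^(−33.64λ), i.e. Gamma(9, 33.64).
Mode = (a−1)/b = 8/33.64 ≈ 0.238.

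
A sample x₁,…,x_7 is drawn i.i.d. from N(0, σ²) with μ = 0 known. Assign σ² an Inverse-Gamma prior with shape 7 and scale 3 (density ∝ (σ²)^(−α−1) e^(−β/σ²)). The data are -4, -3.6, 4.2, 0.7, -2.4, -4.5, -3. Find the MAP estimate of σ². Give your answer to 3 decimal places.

Sum of squared deviations about the known mean: SS = (-4−0)² + (-3.6−0)² + (4.2−0)² + (0.7−0)² + (-2.4−0)² + (-4.5−0)² + (-3−0)² = 82.1.
The Normal likelihood contributes (σ²)^(−n/2) exp(−SS/(2σ²)), so the posterior is Inverse-Gamma(α + n/2, β + SS/2) = Inverse-Gamma(10.5, 44.05).
The mode of Inverse-Gamma(a, b) is b/(a+1) = 44.05/11.5 ≈ 3.830.

σ̂²_MAP = 3.830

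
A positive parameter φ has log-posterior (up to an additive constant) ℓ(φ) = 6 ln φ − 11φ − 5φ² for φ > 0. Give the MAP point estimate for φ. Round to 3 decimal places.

φ̂_MAP = 0.400

ℓ'(φ) = 6/φ − 11 − 10φ. Setting this to zero and multiplying by φ: 10φ² + 11φ − 6 = 0.
φ = (−11 + √(11² + 4·10·6)) / (2·10) = (−11 + √361) / 20 = (−11 + 19)/20 = 2/5.
ℓ''(φ) = −6/φ² − 10 < 0, confirming a maximum.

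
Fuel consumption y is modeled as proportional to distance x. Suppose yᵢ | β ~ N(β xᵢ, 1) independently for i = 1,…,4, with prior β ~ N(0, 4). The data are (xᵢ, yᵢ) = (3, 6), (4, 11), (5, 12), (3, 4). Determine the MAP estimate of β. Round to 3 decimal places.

log p(β | y) = −Σ(yᵢ − βxᵢ)²/(2·1) − β²/(2·4) + const.
Setting the derivative to zero: Σxᵢ(yᵢ − βxᵢ)/1 − β/4 = 0, so β = Σxᵢyᵢ / (Σxᵢ² + σ²/τ²).
Σxᵢyᵢ = 3·6 + 4·11 + 5·12 + 3·4 = 134; Σxᵢ² = 59; σ²/τ² = 0.25.
β̂_MAP = 134 / (59 + 0.25) = 134/59.25 ≈ 2.262.

β̂_MAP = 2.262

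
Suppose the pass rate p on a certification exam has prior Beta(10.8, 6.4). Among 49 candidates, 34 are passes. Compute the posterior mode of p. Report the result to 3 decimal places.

Prior: Beta(10.8, 6.4).
Data: 34 successes in 49 trials. The binomial likelihood contributes p^34(1−p)^15, so the posterior is Beta(10.8+34, 6.4+15) = Beta(44.8, 21.4).
For Beta(a, b) with a, b > 1 the mode is (a−1)/(a+b−2) = 43.8/64.2 ≈ 0.682.

p̂_MAP = 0.682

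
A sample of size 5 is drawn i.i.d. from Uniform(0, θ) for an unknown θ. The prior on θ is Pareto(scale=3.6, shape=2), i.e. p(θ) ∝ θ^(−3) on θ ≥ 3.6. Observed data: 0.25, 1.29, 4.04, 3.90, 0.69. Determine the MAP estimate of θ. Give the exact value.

θ̂_MAP = 4.04

The Uniform(0, θ) likelihood is θ^(−n) for θ ≥ max(xᵢ), zero otherwise. Here max(xᵢ) = 4.04.
Posterior ∝ θ^(−3) · θ^(−5) = θ^(−8) on θ ≥ max(3.6, 4.04) = 4.04.
This density is strictly decreasing in θ, so the posterior mode lies at the lower boundary of the support.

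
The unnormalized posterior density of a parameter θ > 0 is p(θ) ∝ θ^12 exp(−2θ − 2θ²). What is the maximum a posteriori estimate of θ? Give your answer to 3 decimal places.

θ̂_MAP = 1.500

ℓ'(θ) = 12/θ − 2 − 4θ. Setting this to zero and multiplying by θ: 4θ² + 2θ − 12 = 0.
θ = (−2 + √(2² + 4·4·12)) / (2·4) = (−2 + √196) / 8 = (−2 + 14)/8 = 3/2.
ℓ''(θ) = −12/θ² − 4 < 0, confirming a maximum.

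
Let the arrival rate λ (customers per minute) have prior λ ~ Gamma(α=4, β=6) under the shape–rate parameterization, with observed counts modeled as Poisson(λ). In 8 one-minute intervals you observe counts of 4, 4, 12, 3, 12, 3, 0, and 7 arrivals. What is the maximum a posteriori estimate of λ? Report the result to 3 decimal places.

λ̂_MAP = 3.429

Σxᵢ = 4+4+12+3+12+3+0+7 = 45, with n = 8.
Posterior ∝ λ^3e^(−6λ) · λ^45e^(−8λ) = λ^48e^(−14λ), i.e. Gamma(shape=49, rate=14).
The mode of a Gamma(a, b) with a ≥ 1 (shape–rate) is (a−1)/b = 48/14 ≈ 3.429.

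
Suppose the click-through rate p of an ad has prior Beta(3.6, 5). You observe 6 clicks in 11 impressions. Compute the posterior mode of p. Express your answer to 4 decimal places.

Prior: Beta(3.6, 5).
Data: 6 successes in 11 trials. The binomial likelihood contributes p^6(1−p)^5, so the posterior is Beta(3.6+6, 5+5) = Beta(9.6, 10).
For Beta(a, b) with a, b > 1 the mode is (a−1)/(a+b−2) = 8.6/17.6 ≈ 0.4886.

p̂_MAP = 0.4886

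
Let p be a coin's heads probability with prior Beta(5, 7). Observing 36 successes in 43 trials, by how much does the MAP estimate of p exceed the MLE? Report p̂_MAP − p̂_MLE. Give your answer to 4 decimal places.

Posterior is Beta(41, 14); MAP = (41−1)/(55−2) = 40/53 ≈ 0.75472.
MLE ignores the prior: p̂_MLE = k/n = 36/43 ≈ 0.83721.
Difference = 40/53 − 36/43 = -188/2279 ≈ -0.0825.

MAP − MLE = -0.0825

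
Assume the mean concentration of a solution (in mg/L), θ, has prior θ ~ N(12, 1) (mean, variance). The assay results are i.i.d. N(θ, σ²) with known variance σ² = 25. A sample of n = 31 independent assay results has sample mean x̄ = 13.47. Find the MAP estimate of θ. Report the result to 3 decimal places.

n = 31, x̄ = 13.47.
For a Normal prior and Normal likelihood with known variance, the posterior is Normal; its mode equals its mean, the precision-weighted average.
Prior precision 1/σ₀² = 1/1 = 1; data precision n/σ² = 31/25 = 1.24.
θ̂ = (1·12 + 1.24·13.47) / (1 + 1.24) = 28.7028/2.24 = 12.81375 ≈ 12.814.

θ̂_MAP = 12.814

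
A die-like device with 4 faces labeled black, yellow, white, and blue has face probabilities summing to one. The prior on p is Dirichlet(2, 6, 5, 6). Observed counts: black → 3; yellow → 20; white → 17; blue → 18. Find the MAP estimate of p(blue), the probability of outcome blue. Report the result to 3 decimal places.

MAP estimate of p(blue) = 0.315

The posterior is Dirichlet(αᵢ + nᵢ) = Dirichlet(5, 26, 22, 24).
For a Dirichlet(a₁,…,a_K) with all aᵢ > 1, the mode has j-th component (aⱼ − 1)/(Σaᵢ − K).
Here Σaᵢ = 77 and K = 4, so p(blue) = (24 − 1)/(77 − 4) = 23/73 ≈ 0.315.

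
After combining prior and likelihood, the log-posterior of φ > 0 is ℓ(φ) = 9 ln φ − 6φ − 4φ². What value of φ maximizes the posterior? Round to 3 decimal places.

ℓ'(φ) = 9/φ − 6 − 8φ. Setting this to zero and multiplying by φ: 8φ² + 6φ − 9 = 0.
φ = (−6 + √(6² + 4·8·9)) / (2·8) = (−6 + √324) / 16 = (−6 + 18)/16 = 3/4.
ℓ''(φ) = −9/φ² − 8 < 0, confirming a maximum.

φ̂_MAP = 0.750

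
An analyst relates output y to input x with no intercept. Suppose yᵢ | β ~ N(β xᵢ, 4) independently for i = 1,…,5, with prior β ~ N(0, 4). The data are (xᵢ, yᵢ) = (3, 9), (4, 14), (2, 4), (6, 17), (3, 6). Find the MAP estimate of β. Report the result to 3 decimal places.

log p(β | y) = −Σ(yᵢ − βxᵢ)²/(2·4) − β²/(2·4) + const.
Setting the derivative to zero: Σxᵢ(yᵢ − βxᵢ)/4 − β/4 = 0, so β = Σxᵢyᵢ / (Σxᵢ² + σ²/τ²).
Σxᵢyᵢ = 3·9 + 4·14 + 2·4 + 6·17 + 3·6 = 211; Σxᵢ² = 74; σ²/τ² = 1.
β̂_MAP = 211 / (74 + 1) = 211/75 ≈ 2.813.

β̂_MAP = 2.813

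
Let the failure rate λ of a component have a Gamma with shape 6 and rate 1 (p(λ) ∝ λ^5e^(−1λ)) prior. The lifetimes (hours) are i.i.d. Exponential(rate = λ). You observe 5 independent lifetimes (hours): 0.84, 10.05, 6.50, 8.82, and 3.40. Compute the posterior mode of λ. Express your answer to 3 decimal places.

λ̂_MAP = 0.327

The Exponential(rate=λ) likelihood is ∝ λ^n e^(−λΣtᵢ). Here n = 5 and Σtᵢ = 0.84 + 10.05 + 6.50 + 8.82 + 3.40 = 29.61.
Posterior ∝ λ^5e^(−1λ) · λ^5e^(−29.61λ) = λ^10e^(−30.61λ), i.e. Gamma(11, 30.61).
Mode = (a−1)/b = 10/30.61 ≈ 0.327.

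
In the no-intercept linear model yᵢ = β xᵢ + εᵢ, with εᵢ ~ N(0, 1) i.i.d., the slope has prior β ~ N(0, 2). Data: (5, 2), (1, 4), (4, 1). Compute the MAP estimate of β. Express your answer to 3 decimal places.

β̂_MAP = 0.424

log p(β | y) = −Σ(yᵢ − βxᵢ)²/(2·1) − β²/(2·2) + const.
Setting the derivative to zero: Σxᵢ(yᵢ − βxᵢ)/1 − β/2 = 0, so β = Σxᵢyᵢ / (Σxᵢ² + σ²/τ²).
Σxᵢyᵢ = 5·2 + 1·4 + 4·1 = 18; Σxᵢ² = 42; σ²/τ² = 0.5.
β̂_MAP = 18 / (42 + 0.5) = 18/42.5 ≈ 0.424.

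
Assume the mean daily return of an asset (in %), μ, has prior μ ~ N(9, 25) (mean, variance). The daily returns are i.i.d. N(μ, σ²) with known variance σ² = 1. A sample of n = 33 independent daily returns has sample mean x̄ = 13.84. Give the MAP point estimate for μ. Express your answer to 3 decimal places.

μ̂_MAP = 13.834

n = 33, x̄ = 13.84.
For a Normal prior and Normal likelihood with known variance, the posterior is Normal; its mode equals its mean, the precision-weighted average.
Prior precision 1/σ₀² = 1/25 = 0.04; data precision n/σ² = 33/1 = 33.
μ̂ = (0.04·9 + 33·13.84) / (0.04 + 33) = 457.08/33.04 = 11427/826 ≈ 13.834.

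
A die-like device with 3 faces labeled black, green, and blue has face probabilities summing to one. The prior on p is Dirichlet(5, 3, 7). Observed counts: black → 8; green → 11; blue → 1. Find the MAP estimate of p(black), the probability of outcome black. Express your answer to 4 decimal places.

MAP estimate of p(black) = 0.3750

The posterior is Dirichlet(αᵢ + nᵢ) = Dirichlet(13, 14, 8).
For a Dirichlet(a₁,…,a_K) with all aᵢ > 1, the mode has j-th component (aⱼ − 1)/(Σaᵢ − K).
Here Σaᵢ = 35 and K = 3, so p(black) = (13 − 1)/(35 − 3) = 12/32 ≈ 0.3750.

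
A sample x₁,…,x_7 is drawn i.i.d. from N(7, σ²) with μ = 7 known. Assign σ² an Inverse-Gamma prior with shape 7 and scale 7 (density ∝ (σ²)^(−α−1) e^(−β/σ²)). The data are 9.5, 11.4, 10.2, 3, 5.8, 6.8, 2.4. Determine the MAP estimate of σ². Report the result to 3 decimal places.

Sum of squared deviations about the known mean: SS = (9.5−7)² + (11.4−7)² + (10.2−7)² + (3−7)² + (5.8−7)² + (6.8−7)² + (2.4−7)² = 74.49.
The Normal likelihood contributes (σ²)^(−n/2) exp(−SS/(2σ²)), so the posterior is Inverse-Gamma(α + n/2, β + SS/2) = Inverse-Gamma(10.5, 44.245).
The mode of Inverse-Gamma(a, b) is b/(a+1) = 44.245/11.5 ≈ 3.847.

σ̂²_MAP = 3.847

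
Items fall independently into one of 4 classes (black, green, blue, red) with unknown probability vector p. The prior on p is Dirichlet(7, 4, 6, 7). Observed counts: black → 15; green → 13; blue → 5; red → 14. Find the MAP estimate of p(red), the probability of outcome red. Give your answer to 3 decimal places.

The posterior is Dirichlet(αᵢ + nᵢ) = Dirichlet(22, 17, 11, 21).
For a Dirichlet(a₁,…,a_K) with all aᵢ > 1, the mode has j-th component (aⱼ − 1)/(Σaᵢ − K).
Here Σaᵢ = 71 and K = 4, so p(red) = (21 − 1)/(71 − 4) = 20/67 ≈ 0.299.

MAP estimate of p(red) = 0.299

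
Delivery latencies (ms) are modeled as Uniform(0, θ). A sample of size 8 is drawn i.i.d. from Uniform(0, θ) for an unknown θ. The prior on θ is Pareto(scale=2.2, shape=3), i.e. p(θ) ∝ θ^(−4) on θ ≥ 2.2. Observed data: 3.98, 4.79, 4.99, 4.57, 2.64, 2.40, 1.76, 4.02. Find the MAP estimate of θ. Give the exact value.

The Uniform(0, θ) likelihood is θ^(−n) for θ ≥ max(xᵢ), zero otherwise. Here max(xᵢ) = 4.99.
Posterior ∝ θ^(−4) · θ^(−8) = θ^(−12) on θ ≥ max(2.2, 4.99) = 4.99.
This density is strictly decreasing in θ, so the posterior mode lies at the lower boundary of the support.

θ̂_MAP = 4.99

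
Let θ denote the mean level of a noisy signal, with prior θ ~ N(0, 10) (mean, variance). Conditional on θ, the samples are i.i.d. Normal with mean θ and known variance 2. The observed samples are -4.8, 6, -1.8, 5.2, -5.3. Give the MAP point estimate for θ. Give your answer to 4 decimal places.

θ̂_MAP = -0.1346

n = 5; x̄ = ((-4.8) + 6 + (-1.8) + 5.2 + (-5.3))/5 = -0.7/5 = -0.14.
For a Normal prior and Normal likelihood with known variance, the posterior is Normal; its mode equals its mean, the precision-weighted average.
Prior precision 1/σ₀² = 1/10 = 0.1; data precision n/σ² = 5/2 = 2.5.
θ̂ = (0.1·0 + 2.5·(-0.14)) / (0.1 + 2.5) = (-0.35)/2.6 = -7/52 ≈ -0.1346.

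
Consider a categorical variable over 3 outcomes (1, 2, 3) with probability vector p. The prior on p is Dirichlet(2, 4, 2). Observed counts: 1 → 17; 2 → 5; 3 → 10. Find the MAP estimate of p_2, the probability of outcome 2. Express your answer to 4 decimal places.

MAP estimate: 0.2162

The posterior is Dirichlet(αᵢ + nᵢ) = Dirichlet(19, 9, 12).
For a Dirichlet(a₁,…,a_K) with all aᵢ > 1, the mode has j-th component (aⱼ − 1)/(Σaᵢ − K).
Here Σaᵢ = 40 and K = 3, so p_2 = (9 − 1)/(40 − 3) = 8/37 ≈ 0.2162.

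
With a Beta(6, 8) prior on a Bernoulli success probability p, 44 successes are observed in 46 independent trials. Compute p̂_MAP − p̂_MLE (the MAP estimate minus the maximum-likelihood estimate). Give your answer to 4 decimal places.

MAP − MLE = -0.1117

Posterior is Beta(50, 10); MAP = (50−1)/(60−2) = 49/58 ≈ 0.84483.
MLE ignores the prior: p̂_MLE = k/n = 44/46 ≈ 0.95652.
Difference = 49/58 − 44/46 = -149/1334 ≈ -0.1117.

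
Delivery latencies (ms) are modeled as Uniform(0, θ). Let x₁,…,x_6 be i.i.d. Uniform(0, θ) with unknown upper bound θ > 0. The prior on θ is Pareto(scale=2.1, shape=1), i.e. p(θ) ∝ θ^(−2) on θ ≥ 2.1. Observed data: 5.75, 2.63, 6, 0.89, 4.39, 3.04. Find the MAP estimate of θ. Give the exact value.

θ̂_MAP = 6

The Uniform(0, θ) likelihood is θ^(−n) for θ ≥ max(xᵢ), zero otherwise. Here max(xᵢ) = 6.
Posterior ∝ θ^(−2) · θ^(−6) = θ^(−8) on θ ≥ max(2.1, 6) = 6.
This density is strictly decreasing in θ, so the posterior mode lies at the lower boundary of the support.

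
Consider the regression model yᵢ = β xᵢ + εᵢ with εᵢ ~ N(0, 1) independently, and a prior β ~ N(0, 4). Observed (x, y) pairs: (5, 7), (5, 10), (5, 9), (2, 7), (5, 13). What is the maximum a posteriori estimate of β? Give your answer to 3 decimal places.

β̂_MAP = 2.005

log p(β | y) = −Σ(yᵢ − βxᵢ)²/(2·1) − β²/(2·4) + const.
Setting the derivative to zero: Σxᵢ(yᵢ − βxᵢ)/1 − β/4 = 0, so β = Σxᵢyᵢ / (Σxᵢ² + σ²/τ²).
Σxᵢyᵢ = 5·7 + 5·10 + 5·9 + 2·7 + 5·13 = 209; Σxᵢ² = 104; σ²/τ² = 0.25.
β̂_MAP = 209 / (104 + 0.25) = 209/104.25 ≈ 2.005.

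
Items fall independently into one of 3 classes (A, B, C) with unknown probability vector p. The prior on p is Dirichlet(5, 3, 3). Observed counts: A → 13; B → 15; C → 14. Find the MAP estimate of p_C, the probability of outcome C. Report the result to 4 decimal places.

MAP estimate of p_C = 0.3200

The posterior is Dirichlet(αᵢ + nᵢ) = Dirichlet(18, 18, 17).
For a Dirichlet(a₁,…,a_K) with all aᵢ > 1, the mode has j-th component (aⱼ − 1)/(Σaᵢ − K).
Here Σaᵢ = 53 and K = 3, so p_C = (17 − 1)/(53 − 3) = 16/50 ≈ 0.3200.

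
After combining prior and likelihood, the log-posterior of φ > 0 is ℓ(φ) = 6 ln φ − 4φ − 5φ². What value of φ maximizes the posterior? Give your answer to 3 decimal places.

ℓ'(φ) = 6/φ − 4 − 10φ. Setting this to zero and multiplying by φ: 10φ² + 4φ − 6 = 0.
φ = (−4 + √(4² + 4·10·6)) / (2·10) = (−4 + √256) / 20 = (−4 + 16)/20 = 3/5.
ℓ''(φ) = −6/φ² − 10 < 0, confirming a maximum.

φ̂_MAP = 0.600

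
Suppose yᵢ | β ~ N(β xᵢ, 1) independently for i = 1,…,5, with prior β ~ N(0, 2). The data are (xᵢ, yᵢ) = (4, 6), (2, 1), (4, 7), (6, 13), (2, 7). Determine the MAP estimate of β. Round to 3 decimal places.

log p(β | y) = −Σ(yᵢ − βxᵢ)²/(2·1) − β²/(2·2) + const.
Setting the derivative to zero: Σxᵢ(yᵢ − βxᵢ)/1 − β/2 = 0, so β = Σxᵢyᵢ / (Σxᵢ² + σ²/τ²).
Σxᵢyᵢ = 4·6 + 2·1 + 4·7 + 6·13 + 2·7 = 146; Σxᵢ² = 76; σ²/τ² = 0.5.
β̂_MAP = 146 / (76 + 0.5) = 146/76.5 ≈ 1.908.

β̂_MAP = 1.908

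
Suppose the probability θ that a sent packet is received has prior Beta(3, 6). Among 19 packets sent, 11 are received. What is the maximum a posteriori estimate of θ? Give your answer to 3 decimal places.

Prior: Beta(3, 6).
Data: 11 successes in 19 trials. The binomial likelihood contributes θ^11(1−θ)^8, so the posterior is Beta(3+11, 6+8) = Beta(14, 14).
For Beta(a, b) with a, b > 1 the mode is (a−1)/(a+b−2) = 13/26 ≈ 0.500.

θ̂_MAP = 0.500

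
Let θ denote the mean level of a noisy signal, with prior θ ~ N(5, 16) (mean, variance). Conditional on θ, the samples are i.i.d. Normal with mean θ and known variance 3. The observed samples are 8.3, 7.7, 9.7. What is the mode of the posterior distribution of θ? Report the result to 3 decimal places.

n = 3; x̄ = (8.3 + 7.7 + 9.7)/3 = 25.7/3 = 257/30 ≈ 8.5667.
For a Normal prior and Normal likelihood with known variance, the posterior is Normal; its mode equals its mean, the precision-weighted average.
Prior precision 1/σ₀² = 1/16 = 0.0625; data precision n/σ² = 3/3 = 1.
θ̂ = (0.0625·5 + 1·(257/30)) / (0.0625 + 1) = (2131/240)/1.0625 = 2131/255 ≈ 8.357.

θ̂_MAP = 8.357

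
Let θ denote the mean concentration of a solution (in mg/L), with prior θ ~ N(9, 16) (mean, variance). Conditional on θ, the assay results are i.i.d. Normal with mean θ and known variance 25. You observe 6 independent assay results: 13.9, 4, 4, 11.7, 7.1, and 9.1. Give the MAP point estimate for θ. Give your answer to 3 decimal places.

θ̂_MAP = 8.445

n = 6; x̄ = (13.9 + 4 + 4 + 11.7 + 7.1 + 9.1)/6 = 49.8/6 = 8.3.
For a Normal prior and Normal likelihood with known variance, the posterior is Normal; its mode equals its mean, the precision-weighted average.
Prior precision 1/σ₀² = 1/16 = 0.0625; data precision n/σ² = 6/25 = 0.24.
θ̂ = (0.0625·9 + 0.24·8.3) / (0.0625 + 0.24) = 2.5545/0.3025 = 5109/605 ≈ 8.445.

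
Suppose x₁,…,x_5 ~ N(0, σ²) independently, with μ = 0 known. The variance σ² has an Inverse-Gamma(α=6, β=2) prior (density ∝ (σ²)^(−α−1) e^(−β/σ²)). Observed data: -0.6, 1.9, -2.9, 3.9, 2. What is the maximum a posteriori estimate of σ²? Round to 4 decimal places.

Sum of squared deviations about the known mean: SS = (-0.6−0)² + (1.9−0)² + (-2.9−0)² + (3.9−0)² + (2−0)² = 31.59.
The Normal likelihood contributes (σ²)^(−n/2) exp(−SS/(2σ²)), so the posterior is Inverse-Gamma(α + n/2, β + SS/2) = Inverse-Gamma(8.5, 17.795).
The mode of Inverse-Gamma(a, b) is b/(a+1) = 17.795/9.5 ≈ 1.8732.

σ̂²_MAP = 1.8732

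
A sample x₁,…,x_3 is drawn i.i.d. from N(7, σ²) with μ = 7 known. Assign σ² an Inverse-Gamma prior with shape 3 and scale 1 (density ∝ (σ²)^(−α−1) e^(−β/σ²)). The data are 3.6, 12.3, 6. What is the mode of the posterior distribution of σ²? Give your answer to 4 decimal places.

Sum of squared deviations about the known mean: SS = (3.6−7)² + (12.3−7)² + (6−7)² = 40.65.
The Normal likelihood contributes (σ²)^(−n/2) exp(−SS/(2σ²)), so the posterior is Inverse-Gamma(α + n/2, β + SS/2) = Inverse-Gamma(4.5, 21.325).
The mode of Inverse-Gamma(a, b) is b/(a+1) = 21.325/5.5 ≈ 3.8773.

σ̂²_MAP = 3.8773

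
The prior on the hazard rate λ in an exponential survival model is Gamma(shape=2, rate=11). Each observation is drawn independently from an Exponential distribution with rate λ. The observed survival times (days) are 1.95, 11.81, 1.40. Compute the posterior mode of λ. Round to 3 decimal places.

λ̂_MAP = 0.153

The Exponential(rate=λ) likelihood is ∝ λ^n e^(−λΣtᵢ). Here n = 3 and Σtᵢ = 1.95 + 11.81 + 1.40 = 15.16.
Posterior ∝ λe^(−11λ) · λ^3e^(−15.16λ) = λ^4e^(−26.16λ), i.e. Gamma(5, 26.16).
Mode = (a−1)/b = 4/26.16 ≈ 0.153.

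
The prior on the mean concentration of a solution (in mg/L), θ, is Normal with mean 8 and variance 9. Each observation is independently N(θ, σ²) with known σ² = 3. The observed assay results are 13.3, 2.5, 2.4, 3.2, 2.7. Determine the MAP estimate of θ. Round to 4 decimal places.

n = 5; x̄ = (13.3 + 2.5 + 2.4 + 3.2 + 2.7)/5 = 24.1/5 = 4.82.
For a Normal prior and Normal likelihood with known variance, the posterior is Normal; its mode equals its mean, the precision-weighted average.
Prior precision 1/σ₀² = 1/9; data precision n/σ² = 5/3.
θ̂ = ((1/9)·8 + (5/3)·4.82) / (1/9 + 5/3) = (803/90)/(16/9) = 5.01875 ≈ 5.0188.

θ̂_MAP = 5.0188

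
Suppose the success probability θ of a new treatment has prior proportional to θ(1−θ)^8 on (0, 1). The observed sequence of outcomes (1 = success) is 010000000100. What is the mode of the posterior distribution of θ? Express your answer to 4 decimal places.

θ̂_MAP = 0.1429

The prior density ∝ θ(1−θ)^8 is the kernel of Beta(2, 9).
Data: 2 successes in 12 trials (from the sequence). The binomial likelihood contributes θ^2(1−θ)^10, so the posterior is Beta(2+2, 9+10) = Beta(4, 19).
For Beta(a, b) with a, b > 1 the mode is (a−1)/(a+b−2) = 3/21 ≈ 0.1429.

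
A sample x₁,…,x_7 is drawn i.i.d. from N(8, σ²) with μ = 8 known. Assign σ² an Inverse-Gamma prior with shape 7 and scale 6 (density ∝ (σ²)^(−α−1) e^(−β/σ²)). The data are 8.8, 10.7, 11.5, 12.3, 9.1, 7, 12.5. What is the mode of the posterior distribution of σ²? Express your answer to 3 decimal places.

σ̂²_MAP = 3.180

Sum of squared deviations about the known mean: SS = (8.8−8)² + (10.7−8)² + (11.5−8)² + (12.3−8)² + (9.1−8)² + (7−8)² + (12.5−8)² = 61.13.
The Normal likelihood contributes (σ²)^(−n/2) exp(−SS/(2σ²)), so the posterior is Inverse-Gamma(α + n/2, β + SS/2) = Inverse-Gamma(10.5, 36.565).
The mode of Inverse-Gamma(a, b) is b/(a+1) = 36.565/11.5 ≈ 3.180.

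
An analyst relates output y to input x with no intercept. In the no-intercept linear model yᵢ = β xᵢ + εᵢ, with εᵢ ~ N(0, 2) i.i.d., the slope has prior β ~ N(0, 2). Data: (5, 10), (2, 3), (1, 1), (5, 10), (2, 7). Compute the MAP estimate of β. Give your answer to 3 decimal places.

log p(β | y) = −Σ(yᵢ − βxᵢ)²/(2·2) − β²/(2·2) + const.
Setting the derivative to zero: Σxᵢ(yᵢ − βxᵢ)/2 − β/2 = 0, so β = Σxᵢyᵢ / (Σxᵢ² + σ²/τ²).
Σxᵢyᵢ = 5·10 + 2·3 + 1·1 + 5·10 + 2·7 = 121; Σxᵢ² = 59; σ²/τ² = 1.
β̂_MAP = 121 / (59 + 1) = 121/60 ≈ 2.017.

β̂_MAP = 2.017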